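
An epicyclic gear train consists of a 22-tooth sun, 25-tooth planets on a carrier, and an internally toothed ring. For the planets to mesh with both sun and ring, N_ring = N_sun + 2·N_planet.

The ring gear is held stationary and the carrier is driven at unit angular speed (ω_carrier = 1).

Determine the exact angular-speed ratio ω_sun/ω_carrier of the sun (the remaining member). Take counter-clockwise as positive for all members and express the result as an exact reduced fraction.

N_ring = 22 + 2·25 = 72
22(ω_s−ω_c) = −72(ω_r−ω_c),  ω_r=0, ω_c=1
ω_s = 1 − (72/22)(0−1) = 47/11
ω_s/ω_c = 47/11

47/11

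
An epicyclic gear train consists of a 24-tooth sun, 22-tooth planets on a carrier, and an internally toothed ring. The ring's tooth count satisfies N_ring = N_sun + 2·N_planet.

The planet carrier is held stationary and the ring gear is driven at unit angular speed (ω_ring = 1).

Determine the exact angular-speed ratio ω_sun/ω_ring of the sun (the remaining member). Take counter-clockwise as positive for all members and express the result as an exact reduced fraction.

N_ring = 24 + 2·22 = 68
24(ω_s−ω_c) = −68(ω_r−ω_c),  ω_c=0, ω_r=1
ω_s = 0 − (68/24)(1−0) = -17/6
ω_s/ω_r = -17/6

-17/6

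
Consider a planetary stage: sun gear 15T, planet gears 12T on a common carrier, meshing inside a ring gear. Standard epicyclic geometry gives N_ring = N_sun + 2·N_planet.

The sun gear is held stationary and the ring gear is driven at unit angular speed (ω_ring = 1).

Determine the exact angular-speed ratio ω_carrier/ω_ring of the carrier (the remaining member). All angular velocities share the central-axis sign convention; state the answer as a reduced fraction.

N_ring = 15 + 2·12 = 39
15(ω_s−ω_c) = −39(ω_r−ω_c),  ω_s=0, ω_r=1
15(0−ω_c) = −39(1−ω_c)  ⇒  54ω_c = 39  ⇒  ω_c = 13/18
ω_c/ω_r = 13/18

13/18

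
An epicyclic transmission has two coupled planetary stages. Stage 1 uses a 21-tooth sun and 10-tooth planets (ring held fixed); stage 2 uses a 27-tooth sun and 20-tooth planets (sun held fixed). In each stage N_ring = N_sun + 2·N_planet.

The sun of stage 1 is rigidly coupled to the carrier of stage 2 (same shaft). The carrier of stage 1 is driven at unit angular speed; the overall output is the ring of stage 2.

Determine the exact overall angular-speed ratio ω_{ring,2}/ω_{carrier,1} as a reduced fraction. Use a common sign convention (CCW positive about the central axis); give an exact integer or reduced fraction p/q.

Stage 1: N_ring = 21 + 2·10 = 41
Stage 1: 21(ω_s−ω_c) = −41(ω_r−ω_c),  ω_r=0, ω_c=1
Stage 1: ω_s = 1 − (41/21)(0−1) = 62/21
  ⇒ ω_s¹/ω_c¹ = 62/21
Stage 2: N_ring = 27 + 2·20 = 67
Stage 2: 27(ω_s−ω_c) = −67(ω_r−ω_c),  ω_s=0, ω_c=1
Stage 2: ω_r = 1 − (27/67)(0−1) = 94/67
  ⇒ ω_r²/ω_c² = 94/67
Coupling ω_c² = ω_s¹ ⇒ overall = 62/21 × 94/67 = 5828/1407

5828/1407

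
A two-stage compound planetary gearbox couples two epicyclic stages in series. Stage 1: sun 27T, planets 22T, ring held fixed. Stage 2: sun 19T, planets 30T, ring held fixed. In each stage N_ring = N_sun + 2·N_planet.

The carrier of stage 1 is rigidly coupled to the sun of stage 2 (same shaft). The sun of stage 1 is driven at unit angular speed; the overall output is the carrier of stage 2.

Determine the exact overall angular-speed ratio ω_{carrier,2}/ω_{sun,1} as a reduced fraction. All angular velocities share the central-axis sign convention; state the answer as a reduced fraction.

513/9604

Stage 1: N_ring = 27 + 2·22 = 71
Stage 1: 27(ω_s−ω_c) = −71(ω_r−ω_c),  ω_r=0, ω_s=1
Stage 1: 27(1−ω_c) = −71(0−ω_c)  ⇒  98ω_c = 27  ⇒  ω_c = 27/98
  ⇒ ω_c¹/ω_s¹ = 27/98
Stage 2: N_ring = 19 + 2·30 = 79
Stage 2: 19(ω_s−ω_c) = −79(ω_r−ω_c),  ω_r=0, ω_s=1
Stage 2: 19(1−ω_c) = −79(0−ω_c)  ⇒  98ω_c = 19  ⇒  ω_c = 19/98
  ⇒ ω_c²/ω_s² = 19/98
Coupling ω_s² = ω_c¹ ⇒ overall = 27/98 × 19/98 = 513/9604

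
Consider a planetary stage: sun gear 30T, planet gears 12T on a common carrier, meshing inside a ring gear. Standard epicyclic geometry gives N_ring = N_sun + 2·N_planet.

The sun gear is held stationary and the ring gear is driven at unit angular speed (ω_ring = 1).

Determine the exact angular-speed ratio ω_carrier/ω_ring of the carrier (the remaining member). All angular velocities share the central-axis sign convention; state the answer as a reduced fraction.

9/14

N_ring = 30 + 2·12 = 54
30(ω_s−ω_c) = −54(ω_r−ω_c),  ω_s=0, ω_r=1
30(0−ω_c) = −54(1−ω_c)  ⇒  84ω_c = 54  ⇒  ω_c = 9/14
ω_c/ω_r = 9/14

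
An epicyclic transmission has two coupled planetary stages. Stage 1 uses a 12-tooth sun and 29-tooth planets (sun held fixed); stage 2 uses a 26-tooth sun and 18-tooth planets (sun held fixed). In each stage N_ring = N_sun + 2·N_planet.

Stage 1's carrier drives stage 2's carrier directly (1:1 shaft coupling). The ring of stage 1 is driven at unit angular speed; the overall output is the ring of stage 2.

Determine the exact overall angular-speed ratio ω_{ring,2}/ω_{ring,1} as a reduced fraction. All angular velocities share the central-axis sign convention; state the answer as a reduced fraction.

Stage 1: N_ring = 12 + 2·29 = 70
Stage 1: 12(ω_s−ω_c) = −70(ω_r−ω_c),  ω_s=0, ω_r=1
Stage 1: 12(0−ω_c) = −70(1−ω_c)  ⇒  82ω_c = 70  ⇒  ω_c = 35/41
  ⇒ ω_c¹/ω_r¹ = 35/41
Stage 2: N_ring = 26 + 2·18 = 62
Stage 2: 26(ω_s−ω_c) = −62(ω_r−ω_c),  ω_s=0, ω_c=1
Stage 2: ω_r = 1 − (26/62)(0−1) = 44/31
  ⇒ ω_r²/ω_c² = 44/31
Coupling ω_c² = ω_c¹ ⇒ overall = 35/41 × 44/31 = 1540/1271

1540/1271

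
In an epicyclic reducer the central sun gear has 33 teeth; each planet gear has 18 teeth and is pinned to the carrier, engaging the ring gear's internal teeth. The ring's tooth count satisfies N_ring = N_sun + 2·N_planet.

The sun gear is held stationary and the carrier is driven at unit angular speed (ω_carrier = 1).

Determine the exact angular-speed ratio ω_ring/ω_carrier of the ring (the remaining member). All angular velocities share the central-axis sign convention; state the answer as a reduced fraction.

34/23

N_ring = 33 + 2·18 = 69
33(ω_s−ω_c) = −69(ω_r−ω_c),  ω_s=0, ω_c=1
ω_r = 1 − (33/69)(0−1) = 34/23
ω_r/ω_c = 34/23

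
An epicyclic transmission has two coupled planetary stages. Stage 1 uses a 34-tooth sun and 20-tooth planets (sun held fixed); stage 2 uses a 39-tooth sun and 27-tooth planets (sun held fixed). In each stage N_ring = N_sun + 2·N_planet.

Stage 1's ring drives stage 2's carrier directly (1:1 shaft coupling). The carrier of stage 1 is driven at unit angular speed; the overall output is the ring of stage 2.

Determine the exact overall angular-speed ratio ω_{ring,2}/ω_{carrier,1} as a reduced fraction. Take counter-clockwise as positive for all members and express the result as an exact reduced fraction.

2376/1147

Stage 1: N_ring = 34 + 2·20 = 74
Stage 1: 34(ω_s−ω_c) = −74(ω_r−ω_c),  ω_s=0, ω_c=1
Stage 1: ω_r = 1 − (34/74)(0−1) = 54/37
  ⇒ ω_r¹/ω_c¹ = 54/37
Stage 2: N_ring = 39 + 2·27 = 93
Stage 2: 39(ω_s−ω_c) = −93(ω_r−ω_c),  ω_s=0, ω_c=1
Stage 2: ω_r = 1 − (39/93)(0−1) = 44/31
  ⇒ ω_r²/ω_c² = 44/31
Coupling ω_c² = ω_r¹ ⇒ overall = 54/37 × 44/31 = 2376/1147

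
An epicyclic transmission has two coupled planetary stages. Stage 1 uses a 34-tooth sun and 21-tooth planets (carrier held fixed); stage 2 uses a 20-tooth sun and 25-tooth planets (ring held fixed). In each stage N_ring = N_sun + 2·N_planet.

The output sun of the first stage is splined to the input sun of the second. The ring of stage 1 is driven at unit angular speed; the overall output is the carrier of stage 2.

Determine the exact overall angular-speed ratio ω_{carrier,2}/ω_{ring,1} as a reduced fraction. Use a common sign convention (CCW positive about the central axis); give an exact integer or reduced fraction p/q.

-76/153

Stage 1: N_ring = 34 + 2·21 = 76
Stage 1: 34(ω_s−ω_c) = −76(ω_r−ω_c),  ω_c=0, ω_r=1
Stage 1: ω_s = 0 − (76/34)(1−0) = -38/17
  ⇒ ω_s¹/ω_r¹ = -38/17
Stage 2: N_ring = 20 + 2·25 = 70
Stage 2: 20(ω_s−ω_c) = −70(ω_r−ω_c),  ω_r=0, ω_s=1
Stage 2: 20(1−ω_c) = −70(0−ω_c)  ⇒  90ω_c = 20  ⇒  ω_c = 2/9
  ⇒ ω_c²/ω_s² = 2/9
Coupling ω_s² = ω_s¹ ⇒ overall = -38/17 × 2/9 = -76/153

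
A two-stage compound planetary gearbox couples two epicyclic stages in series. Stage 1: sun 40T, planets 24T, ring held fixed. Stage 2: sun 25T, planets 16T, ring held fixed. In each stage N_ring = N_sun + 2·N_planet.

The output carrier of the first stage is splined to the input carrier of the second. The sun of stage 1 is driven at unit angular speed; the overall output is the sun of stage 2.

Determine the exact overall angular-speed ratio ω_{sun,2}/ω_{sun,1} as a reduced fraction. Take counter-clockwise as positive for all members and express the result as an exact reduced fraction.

41/40

Stage 1: N_ring = 40 + 2·24 = 88
Stage 1: 40(ω_s−ω_c) = −88(ω_r−ω_c),  ω_r=0, ω_s=1
Stage 1: 40(1−ω_c) = −88(0−ω_c)  ⇒  128ω_c = 40  ⇒  ω_c = 5/16
  ⇒ ω_c¹/ω_s¹ = 5/16
Stage 2: N_ring = 25 + 2·16 = 57
Stage 2: 25(ω_s−ω_c) = −57(ω_r−ω_c),  ω_r=0, ω_c=1
Stage 2: ω_s = 1 − (57/25)(0−1) = 82/25
  ⇒ ω_s²/ω_c² = 82/25
Coupling ω_c² = ω_c¹ ⇒ overall = 5/16 × 82/25 = 41/40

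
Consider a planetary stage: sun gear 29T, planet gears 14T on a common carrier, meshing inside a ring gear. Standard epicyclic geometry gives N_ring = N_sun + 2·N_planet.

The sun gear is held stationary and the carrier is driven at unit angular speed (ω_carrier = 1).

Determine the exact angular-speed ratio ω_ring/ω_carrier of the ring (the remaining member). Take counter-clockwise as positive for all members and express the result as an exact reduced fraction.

86/57

N_ring = 29 + 2·14 = 57
29(ω_s−ω_c) = −57(ω_r−ω_c),  ω_s=0, ω_c=1
ω_r = 1 − (29/57)(0−1) = 86/57
ω_r/ω_c = 86/57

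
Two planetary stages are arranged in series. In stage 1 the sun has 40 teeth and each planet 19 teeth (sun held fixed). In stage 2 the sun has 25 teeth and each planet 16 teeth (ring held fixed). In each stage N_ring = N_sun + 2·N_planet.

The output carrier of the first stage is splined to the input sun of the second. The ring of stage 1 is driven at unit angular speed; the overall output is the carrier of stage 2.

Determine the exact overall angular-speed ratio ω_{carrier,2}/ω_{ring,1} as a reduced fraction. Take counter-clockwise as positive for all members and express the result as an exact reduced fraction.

975/4838

Stage 1: N_ring = 40 + 2·19 = 78
Stage 1: 40(ω_s−ω_c) = −78(ω_r−ω_c),  ω_s=0, ω_r=1
Stage 1: 40(0−ω_c) = −78(1−ω_c)  ⇒  118ω_c = 78  ⇒  ω_c = 39/59
  ⇒ ω_c¹/ω_r¹ = 39/59
Stage 2: N_ring = 25 + 2·16 = 57
Stage 2: 25(ω_s−ω_c) = −57(ω_r−ω_c),  ω_r=0, ω_s=1
Stage 2: 25(1−ω_c) = −57(0−ω_c)  ⇒  82ω_c = 25  ⇒  ω_c = 25/82
  ⇒ ω_c²/ω_s² = 25/82
Coupling ω_s² = ω_c¹ ⇒ overall = 39/59 × 25/82 = 975/4838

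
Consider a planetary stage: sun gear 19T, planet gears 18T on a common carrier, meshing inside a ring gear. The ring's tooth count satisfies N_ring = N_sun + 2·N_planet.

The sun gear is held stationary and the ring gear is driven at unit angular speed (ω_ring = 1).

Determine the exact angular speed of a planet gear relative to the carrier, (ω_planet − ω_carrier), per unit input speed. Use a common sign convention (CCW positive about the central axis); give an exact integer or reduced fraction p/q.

1045/1332

N_ring = 19 + 2·18 = 55
19(ω_s−ω_c) = −55(ω_r−ω_c),  ω_s=0, ω_r=1
19(0−ω_c) = −55(1−ω_c)  ⇒  74ω_c = 55  ⇒  ω_c = 55/74
sun–planet: 19·(0−55/74) = −18·(ω_p−ω_c)  ⇒  ω_p−ω_c = −(19/18)·(-55/74) = 1045/1332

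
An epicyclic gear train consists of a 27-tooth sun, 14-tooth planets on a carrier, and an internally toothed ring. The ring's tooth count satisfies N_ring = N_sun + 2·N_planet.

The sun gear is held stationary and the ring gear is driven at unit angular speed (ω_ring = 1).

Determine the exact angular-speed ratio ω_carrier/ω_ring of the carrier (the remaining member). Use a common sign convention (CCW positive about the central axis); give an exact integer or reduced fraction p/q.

N_ring = 27 + 2·14 = 55
27(ω_s−ω_c) = −55(ω_r−ω_c),  ω_s=0, ω_r=1
27(0−ω_c) = −55(1−ω_c)  ⇒  82ω_c = 55  ⇒  ω_c = 55/82
ω_c/ω_r = 55/82

55/82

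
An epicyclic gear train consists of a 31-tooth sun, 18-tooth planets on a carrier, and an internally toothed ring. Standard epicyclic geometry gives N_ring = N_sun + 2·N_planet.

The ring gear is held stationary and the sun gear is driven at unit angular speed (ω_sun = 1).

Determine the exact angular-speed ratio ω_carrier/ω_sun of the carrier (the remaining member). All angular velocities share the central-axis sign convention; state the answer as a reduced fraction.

N_ring = 31 + 2·18 = 67
31(ω_s−ω_c) = −67(ω_r−ω_c),  ω_r=0, ω_s=1
31(1−ω_c) = −67(0−ω_c)  ⇒  98ω_c = 31  ⇒  ω_c = 31/98
ω_c/ω_s = 31/98

31/98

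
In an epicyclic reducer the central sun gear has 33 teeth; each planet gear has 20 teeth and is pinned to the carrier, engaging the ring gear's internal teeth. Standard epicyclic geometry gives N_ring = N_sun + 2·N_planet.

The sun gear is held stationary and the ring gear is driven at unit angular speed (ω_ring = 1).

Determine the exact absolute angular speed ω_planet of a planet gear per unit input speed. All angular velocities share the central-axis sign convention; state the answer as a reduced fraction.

73/40

N_ring = 33 + 2·20 = 73
33(ω_s−ω_c) = −73(ω_r−ω_c),  ω_s=0, ω_r=1
33(0−ω_c) = −73(1−ω_c)  ⇒  106ω_c = 73  ⇒  ω_c = 73/106
sun–planet: 33·(0−73/106) = −20·(ω_p−ω_c)  ⇒  ω_p−ω_c = −(33/20)·(-73/106) = 2409/2120
ω_p = 73/106 + 2409/2120 = 73/40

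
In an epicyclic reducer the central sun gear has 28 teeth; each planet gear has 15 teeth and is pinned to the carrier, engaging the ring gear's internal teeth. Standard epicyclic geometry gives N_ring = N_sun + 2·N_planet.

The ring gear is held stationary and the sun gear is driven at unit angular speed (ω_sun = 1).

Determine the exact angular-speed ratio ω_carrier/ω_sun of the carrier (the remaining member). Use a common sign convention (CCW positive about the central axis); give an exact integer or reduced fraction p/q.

14/43

N_ring = 28 + 2·15 = 58
28(ω_s−ω_c) = −58(ω_r−ω_c),  ω_r=0, ω_s=1
28(1−ω_c) = −58(0−ω_c)  ⇒  86ω_c = 28  ⇒  ω_c = 14/43
ω_c/ω_s = 14/43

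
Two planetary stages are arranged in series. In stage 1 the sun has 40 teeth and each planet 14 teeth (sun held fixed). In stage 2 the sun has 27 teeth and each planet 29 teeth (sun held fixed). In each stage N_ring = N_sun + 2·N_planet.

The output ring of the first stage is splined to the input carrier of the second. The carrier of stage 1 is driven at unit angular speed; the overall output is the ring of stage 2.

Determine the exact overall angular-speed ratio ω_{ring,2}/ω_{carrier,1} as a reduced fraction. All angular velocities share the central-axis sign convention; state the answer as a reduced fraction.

Stage 1: N_ring = 40 + 2·14 = 68
Stage 1: 40(ω_s−ω_c) = −68(ω_r−ω_c),  ω_s=0, ω_c=1
Stage 1: ω_r = 1 − (40/68)(0−1) = 27/17
  ⇒ ω_r¹/ω_c¹ = 27/17
Stage 2: N_ring = 27 + 2·29 = 85
Stage 2: 27(ω_s−ω_c) = −85(ω_r−ω_c),  ω_s=0, ω_c=1
Stage 2: ω_r = 1 − (27/85)(0−1) = 112/85
  ⇒ ω_r²/ω_c² = 112/85
Coupling ω_c² = ω_r¹ ⇒ overall = 27/17 × 112/85 = 3024/1445

3024/1445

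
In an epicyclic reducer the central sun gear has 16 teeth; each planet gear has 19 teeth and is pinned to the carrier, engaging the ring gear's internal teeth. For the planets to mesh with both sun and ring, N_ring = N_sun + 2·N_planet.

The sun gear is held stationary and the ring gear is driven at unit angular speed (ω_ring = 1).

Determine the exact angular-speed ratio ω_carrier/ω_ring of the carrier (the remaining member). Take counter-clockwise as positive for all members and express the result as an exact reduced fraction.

27/35

N_ring = 16 + 2·19 = 54
16(ω_s−ω_c) = −54(ω_r−ω_c),  ω_s=0, ω_r=1
16(0−ω_c) = −54(1−ω_c)  ⇒  70ω_c = 54  ⇒  ω_c = 27/35
ω_c/ω_r = 27/35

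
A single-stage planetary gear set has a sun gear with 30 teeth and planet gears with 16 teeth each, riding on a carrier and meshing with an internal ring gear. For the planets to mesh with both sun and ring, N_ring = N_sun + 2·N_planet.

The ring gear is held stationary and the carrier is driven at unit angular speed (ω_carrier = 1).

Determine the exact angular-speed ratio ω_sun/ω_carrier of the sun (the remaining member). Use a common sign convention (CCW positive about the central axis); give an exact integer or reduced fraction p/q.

N_ring = 30 + 2·16 = 62
30(ω_s−ω_c) = −62(ω_r−ω_c),  ω_r=0, ω_c=1
ω_s = 1 − (62/30)(0−1) = 46/15
ω_s/ω_c = 46/15

46/15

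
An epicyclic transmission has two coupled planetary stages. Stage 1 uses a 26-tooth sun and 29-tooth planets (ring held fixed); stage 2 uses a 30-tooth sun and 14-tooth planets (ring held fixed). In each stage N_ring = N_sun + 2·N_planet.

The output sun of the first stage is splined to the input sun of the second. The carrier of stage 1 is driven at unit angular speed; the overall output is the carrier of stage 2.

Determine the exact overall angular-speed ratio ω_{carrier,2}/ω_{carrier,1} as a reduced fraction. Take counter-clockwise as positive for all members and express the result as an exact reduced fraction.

75/52

Stage 1: N_ring = 26 + 2·29 = 84
Stage 1: 26(ω_s−ω_c) = −84(ω_r−ω_c),  ω_r=0, ω_c=1
Stage 1: ω_s = 1 − (84/26)(0−1) = 55/13
  ⇒ ω_s¹/ω_c¹ = 55/13
Stage 2: N_ring = 30 + 2·14 = 58
Stage 2: 30(ω_s−ω_c) = −58(ω_r−ω_c),  ω_r=0, ω_s=1
Stage 2: 30(1−ω_c) = −58(0−ω_c)  ⇒  88ω_c = 30  ⇒  ω_c = 15/44
  ⇒ ω_c²/ω_s² = 15/44
Coupling ω_s² = ω_s¹ ⇒ overall = 55/13 × 15/44 = 75/52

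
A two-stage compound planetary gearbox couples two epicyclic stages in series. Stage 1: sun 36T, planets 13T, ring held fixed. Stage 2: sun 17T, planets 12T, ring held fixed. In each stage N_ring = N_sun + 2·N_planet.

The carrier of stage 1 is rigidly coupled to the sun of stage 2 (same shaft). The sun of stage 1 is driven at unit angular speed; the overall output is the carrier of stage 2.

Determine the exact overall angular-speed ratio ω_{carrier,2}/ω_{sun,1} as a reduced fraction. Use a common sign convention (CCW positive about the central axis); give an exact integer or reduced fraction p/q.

Stage 1: N_ring = 36 + 2·13 = 62
Stage 1: 36(ω_s−ω_c) = −62(ω_r−ω_c),  ω_r=0, ω_s=1
Stage 1: 36(1−ω_c) = −62(0−ω_c)  ⇒  98ω_c = 36  ⇒  ω_c = 18/49
  ⇒ ω_c¹/ω_s¹ = 18/49
Stage 2: N_ring = 17 + 2·12 = 41
Stage 2: 17(ω_s−ω_c) = −41(ω_r−ω_c),  ω_r=0, ω_s=1
Stage 2: 17(1−ω_c) = −41(0−ω_c)  ⇒  58ω_c = 17  ⇒  ω_c = 17/58
  ⇒ ω_c²/ω_s² = 17/58
Coupling ω_s² = ω_c¹ ⇒ overall = 18/49 × 17/58 = 153/1421

153/1421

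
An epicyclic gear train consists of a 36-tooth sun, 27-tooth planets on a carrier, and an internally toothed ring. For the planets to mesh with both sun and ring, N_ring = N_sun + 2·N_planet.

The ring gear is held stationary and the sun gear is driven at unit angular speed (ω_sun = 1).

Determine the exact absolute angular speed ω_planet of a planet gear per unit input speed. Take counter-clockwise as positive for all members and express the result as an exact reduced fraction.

N_ring = 36 + 2·27 = 90
36(ω_s−ω_c) = −90(ω_r−ω_c),  ω_r=0, ω_s=1
36(1−ω_c) = −90(0−ω_c)  ⇒  126ω_c = 36  ⇒  ω_c = 2/7
sun–planet: 36·(1−2/7) = −27·(ω_p−ω_c)  ⇒  ω_p−ω_c = −(36/27)·(5/7) = -20/21
ω_p = 2/7 − 20/21 = -2/3

-2/3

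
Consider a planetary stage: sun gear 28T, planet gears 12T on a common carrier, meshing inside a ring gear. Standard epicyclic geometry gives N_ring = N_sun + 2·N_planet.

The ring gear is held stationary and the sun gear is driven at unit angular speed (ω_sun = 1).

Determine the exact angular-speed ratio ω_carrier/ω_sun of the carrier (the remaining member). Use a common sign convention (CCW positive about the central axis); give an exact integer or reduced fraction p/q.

N_ring = 28 + 2·12 = 52
28(ω_s−ω_c) = −52(ω_r−ω_c),  ω_r=0, ω_s=1
28(1−ω_c) = −52(0−ω_c)  ⇒  80ω_c = 28  ⇒  ω_c = 7/20
ω_c/ω_s = 7/20

7/20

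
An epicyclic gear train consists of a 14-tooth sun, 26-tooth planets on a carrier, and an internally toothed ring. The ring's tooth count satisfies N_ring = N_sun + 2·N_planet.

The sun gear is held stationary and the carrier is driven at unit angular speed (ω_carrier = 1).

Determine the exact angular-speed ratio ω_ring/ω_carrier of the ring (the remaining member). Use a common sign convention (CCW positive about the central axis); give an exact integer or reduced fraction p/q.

40/33

N_ring = 14 + 2·26 = 66
14(ω_s−ω_c) = −66(ω_r−ω_c),  ω_s=0, ω_c=1
ω_r = 1 − (14/66)(0−1) = 40/33
ω_r/ω_c = 40/33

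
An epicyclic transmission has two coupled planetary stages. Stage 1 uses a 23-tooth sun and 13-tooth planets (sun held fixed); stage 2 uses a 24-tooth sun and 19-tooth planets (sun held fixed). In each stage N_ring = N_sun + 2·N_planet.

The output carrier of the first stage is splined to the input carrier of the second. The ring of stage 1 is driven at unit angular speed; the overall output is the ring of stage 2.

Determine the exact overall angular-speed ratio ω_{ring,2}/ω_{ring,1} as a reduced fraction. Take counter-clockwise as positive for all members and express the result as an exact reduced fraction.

Stage 1: N_ring = 23 + 2·13 = 49
Stage 1: 23(ω_s−ω_c) = −49(ω_r−ω_c),  ω_s=0, ω_r=1
Stage 1: 23(0−ω_c) = −49(1−ω_c)  ⇒  72ω_c = 49  ⇒  ω_c = 49/72
  ⇒ ω_c¹/ω_r¹ = 49/72
Stage 2: N_ring = 24 + 2·19 = 62
Stage 2: 24(ω_s−ω_c) = −62(ω_r−ω_c),  ω_s=0, ω_c=1
Stage 2: ω_r = 1 − (24/62)(0−1) = 43/31
  ⇒ ω_r²/ω_c² = 43/31
Coupling ω_c² = ω_c¹ ⇒ overall = 49/72 × 43/31 = 2107/2232

2107/2232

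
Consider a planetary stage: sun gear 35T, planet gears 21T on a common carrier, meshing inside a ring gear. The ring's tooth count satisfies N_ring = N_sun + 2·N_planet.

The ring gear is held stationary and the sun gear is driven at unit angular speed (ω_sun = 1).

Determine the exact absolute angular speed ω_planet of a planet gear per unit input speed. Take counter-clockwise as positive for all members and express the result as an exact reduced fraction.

N_ring = 35 + 2·21 = 77
35(ω_s−ω_c) = −77(ω_r−ω_c),  ω_r=0, ω_s=1
35(1−ω_c) = −77(0−ω_c)  ⇒  112ω_c = 35  ⇒  ω_c = 5/16
sun–planet: 35·(1−5/16) = −21·(ω_p−ω_c)  ⇒  ω_p−ω_c = −(35/21)·(11/16) = -55/48
ω_p = 5/16 − 55/48 = -5/6

-5/6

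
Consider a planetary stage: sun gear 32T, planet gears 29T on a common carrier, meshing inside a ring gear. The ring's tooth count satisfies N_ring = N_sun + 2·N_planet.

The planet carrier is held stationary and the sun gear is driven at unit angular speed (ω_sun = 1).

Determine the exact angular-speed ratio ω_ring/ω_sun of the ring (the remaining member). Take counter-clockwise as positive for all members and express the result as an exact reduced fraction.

-16/45

N_ring = 32 + 2·29 = 90
32(ω_s−ω_c) = −90(ω_r−ω_c),  ω_c=0, ω_s=1
ω_r = 0 − (32/90)(1−0) = -16/45
ω_r/ω_s = -16/45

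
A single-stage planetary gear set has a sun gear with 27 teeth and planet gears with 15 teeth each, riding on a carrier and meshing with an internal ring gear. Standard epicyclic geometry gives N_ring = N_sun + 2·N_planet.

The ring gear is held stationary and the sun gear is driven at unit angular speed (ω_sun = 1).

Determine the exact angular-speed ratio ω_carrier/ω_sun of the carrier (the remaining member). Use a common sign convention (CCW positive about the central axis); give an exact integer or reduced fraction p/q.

9/28

N_ring = 27 + 2·15 = 57
27(ω_s−ω_c) = −57(ω_r−ω_c),  ω_r=0, ω_s=1
27(1−ω_c) = −57(0−ω_c)  ⇒  84ω_c = 27  ⇒  ω_c = 9/28
ω_c/ω_s = 9/28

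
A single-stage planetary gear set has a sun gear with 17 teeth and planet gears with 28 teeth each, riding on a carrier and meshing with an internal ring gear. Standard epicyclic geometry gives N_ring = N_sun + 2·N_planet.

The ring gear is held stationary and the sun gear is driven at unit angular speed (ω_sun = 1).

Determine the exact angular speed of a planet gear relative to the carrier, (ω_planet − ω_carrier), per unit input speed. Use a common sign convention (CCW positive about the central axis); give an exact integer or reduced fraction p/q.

N_ring = 17 + 2·28 = 73
17(ω_s−ω_c) = −73(ω_r−ω_c),  ω_r=0, ω_s=1
17(1−ω_c) = −73(0−ω_c)  ⇒  90ω_c = 17  ⇒  ω_c = 17/90
sun–planet: 17·(1−17/90) = −28·(ω_p−ω_c)  ⇒  ω_p−ω_c = −(17/28)·(73/90) = -1241/2520

-1241/2520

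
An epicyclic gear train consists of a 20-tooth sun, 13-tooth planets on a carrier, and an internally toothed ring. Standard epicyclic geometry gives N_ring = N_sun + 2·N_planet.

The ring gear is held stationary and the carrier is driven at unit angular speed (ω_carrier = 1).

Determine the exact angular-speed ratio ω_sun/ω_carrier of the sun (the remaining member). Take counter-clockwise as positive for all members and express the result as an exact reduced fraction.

N_ring = 20 + 2·13 = 46
20(ω_s−ω_c) = −46(ω_r−ω_c),  ω_r=0, ω_c=1
ω_s = 1 − (46/20)(0−1) = 33/10
ω_s/ω_c = 33/10

33/10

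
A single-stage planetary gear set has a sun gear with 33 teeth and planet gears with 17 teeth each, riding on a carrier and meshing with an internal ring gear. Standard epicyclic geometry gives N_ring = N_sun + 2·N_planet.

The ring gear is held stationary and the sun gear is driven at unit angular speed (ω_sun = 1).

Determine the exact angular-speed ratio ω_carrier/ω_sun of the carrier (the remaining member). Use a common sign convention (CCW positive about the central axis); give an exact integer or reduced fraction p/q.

N_ring = 33 + 2·17 = 67
33(ω_s−ω_c) = −67(ω_r−ω_c),  ω_r=0, ω_s=1
33(1−ω_c) = −67(0−ω_c)  ⇒  100ω_c = 33  ⇒  ω_c = 33/100
ω_c/ω_s = 33/100

33/100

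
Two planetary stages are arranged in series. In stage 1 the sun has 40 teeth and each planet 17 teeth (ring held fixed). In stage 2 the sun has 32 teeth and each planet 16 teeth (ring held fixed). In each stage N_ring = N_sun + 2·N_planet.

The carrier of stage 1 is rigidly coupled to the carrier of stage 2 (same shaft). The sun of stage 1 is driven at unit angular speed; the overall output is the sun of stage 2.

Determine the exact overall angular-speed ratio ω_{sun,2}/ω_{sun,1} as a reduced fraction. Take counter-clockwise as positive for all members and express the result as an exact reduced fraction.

Stage 1: N_ring = 40 + 2·17 = 74
Stage 1: 40(ω_s−ω_c) = −74(ω_r−ω_c),  ω_r=0, ω_s=1
Stage 1: 40(1−ω_c) = −74(0−ω_c)  ⇒  114ω_c = 40  ⇒  ω_c = 20/57
  ⇒ ω_c¹/ω_s¹ = 20/57
Stage 2: N_ring = 32 + 2·16 = 64
Stage 2: 32(ω_s−ω_c) = −64(ω_r−ω_c),  ω_r=0, ω_c=1
Stage 2: ω_s = 1 − (64/32)(0−1) = 3
  ⇒ ω_s²/ω_c² = 3
Coupling ω_c² = ω_c¹ ⇒ overall = 20/57 × 3 = 20/19

20/19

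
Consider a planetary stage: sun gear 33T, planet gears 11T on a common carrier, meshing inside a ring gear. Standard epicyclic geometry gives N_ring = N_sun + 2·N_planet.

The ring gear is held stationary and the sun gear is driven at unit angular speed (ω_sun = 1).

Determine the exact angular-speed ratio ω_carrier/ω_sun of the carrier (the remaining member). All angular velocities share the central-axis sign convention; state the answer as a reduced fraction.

3/8

N_ring = 33 + 2·11 = 55
33(ω_s−ω_c) = −55(ω_r−ω_c),  ω_r=0, ω_s=1
33(1−ω_c) = −55(0−ω_c)  ⇒  88ω_c = 33  ⇒  ω_c = 3/8
ω_c/ω_s = 3/8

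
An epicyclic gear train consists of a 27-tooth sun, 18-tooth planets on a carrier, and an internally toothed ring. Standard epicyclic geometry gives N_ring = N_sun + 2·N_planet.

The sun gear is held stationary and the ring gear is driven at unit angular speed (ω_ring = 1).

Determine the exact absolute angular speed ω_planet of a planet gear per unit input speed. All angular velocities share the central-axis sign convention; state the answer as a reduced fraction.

7/4

N_ring = 27 + 2·18 = 63
27(ω_s−ω_c) = −63(ω_r−ω_c),  ω_s=0, ω_r=1
27(0−ω_c) = −63(1−ω_c)  ⇒  90ω_c = 63  ⇒  ω_c = 7/10
sun–planet: 27·(0−7/10) = −18·(ω_p−ω_c)  ⇒  ω_p−ω_c = −(27/18)·(-7/10) = 21/20
ω_p = 7/10 + 21/20 = 7/4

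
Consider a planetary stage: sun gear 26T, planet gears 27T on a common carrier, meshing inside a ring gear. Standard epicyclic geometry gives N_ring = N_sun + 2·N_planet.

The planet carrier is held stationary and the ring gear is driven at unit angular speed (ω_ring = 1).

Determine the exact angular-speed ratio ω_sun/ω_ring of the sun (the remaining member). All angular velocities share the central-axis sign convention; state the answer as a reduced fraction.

N_ring = 26 + 2·27 = 80
26(ω_s−ω_c) = −80(ω_r−ω_c),  ω_c=0, ω_r=1
ω_s = 0 − (80/26)(1−0) = -40/13
ω_s/ω_r = -40/13

-40/13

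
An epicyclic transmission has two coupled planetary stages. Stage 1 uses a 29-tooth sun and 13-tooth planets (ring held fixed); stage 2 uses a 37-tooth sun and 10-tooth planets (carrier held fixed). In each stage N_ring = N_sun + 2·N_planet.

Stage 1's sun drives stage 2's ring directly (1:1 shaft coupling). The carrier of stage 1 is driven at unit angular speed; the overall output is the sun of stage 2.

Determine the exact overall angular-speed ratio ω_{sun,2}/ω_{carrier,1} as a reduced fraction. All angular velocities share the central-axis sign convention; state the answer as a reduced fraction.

Stage 1: N_ring = 29 + 2·13 = 55
Stage 1: 29(ω_s−ω_c) = −55(ω_r−ω_c),  ω_r=0, ω_c=1
Stage 1: ω_s = 1 − (55/29)(0−1) = 84/29
  ⇒ ω_s¹/ω_c¹ = 84/29
Stage 2: N_ring = 37 + 2·10 = 57
Stage 2: 37(ω_s−ω_c) = −57(ω_r−ω_c),  ω_c=0, ω_r=1
Stage 2: ω_s = 0 − (57/37)(1−0) = -57/37
  ⇒ ω_s²/ω_r² = -57/37
Coupling ω_r² = ω_s¹ ⇒ overall = 84/29 × -57/37 = -4788/1073

-4788/1073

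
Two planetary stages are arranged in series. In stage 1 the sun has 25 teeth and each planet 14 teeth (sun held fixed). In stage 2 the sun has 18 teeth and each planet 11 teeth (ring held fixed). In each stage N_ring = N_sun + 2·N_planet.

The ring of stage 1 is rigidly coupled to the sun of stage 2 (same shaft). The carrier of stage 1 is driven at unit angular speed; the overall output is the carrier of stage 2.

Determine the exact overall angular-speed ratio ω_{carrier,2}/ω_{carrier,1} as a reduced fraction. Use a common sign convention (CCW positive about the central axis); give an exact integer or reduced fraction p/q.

702/1537

Stage 1: N_ring = 25 + 2·14 = 53
Stage 1: 25(ω_s−ω_c) = −53(ω_r−ω_c),  ω_s=0, ω_c=1
Stage 1: ω_r = 1 − (25/53)(0−1) = 78/53
  ⇒ ω_r¹/ω_c¹ = 78/53
Stage 2: N_ring = 18 + 2·11 = 40
Stage 2: 18(ω_s−ω_c) = −40(ω_r−ω_c),  ω_r=0, ω_s=1
Stage 2: 18(1−ω_c) = −40(0−ω_c)  ⇒  58ω_c = 18  ⇒  ω_c = 9/29
  ⇒ ω_c²/ω_s² = 9/29
Coupling ω_s² = ω_r¹ ⇒ overall = 78/53 × 9/29 = 702/1537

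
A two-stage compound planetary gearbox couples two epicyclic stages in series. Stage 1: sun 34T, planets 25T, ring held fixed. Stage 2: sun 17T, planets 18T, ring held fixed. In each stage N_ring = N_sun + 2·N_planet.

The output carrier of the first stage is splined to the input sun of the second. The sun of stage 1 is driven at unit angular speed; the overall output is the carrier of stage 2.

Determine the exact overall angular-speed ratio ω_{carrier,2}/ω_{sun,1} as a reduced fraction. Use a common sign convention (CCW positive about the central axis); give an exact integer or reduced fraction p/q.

289/4130

Stage 1: N_ring = 34 + 2·25 = 84
Stage 1: 34(ω_s−ω_c) = −84(ω_r−ω_c),  ω_r=0, ω_s=1
Stage 1: 34(1−ω_c) = −84(0−ω_c)  ⇒  118ω_c = 34  ⇒  ω_c = 17/59
  ⇒ ω_c¹/ω_s¹ = 17/59
Stage 2: N_ring = 17 + 2·18 = 53
Stage 2: 17(ω_s−ω_c) = −53(ω_r−ω_c),  ω_r=0, ω_s=1
Stage 2: 17(1−ω_c) = −53(0−ω_c)  ⇒  70ω_c = 17  ⇒  ω_c = 17/70
  ⇒ ω_c²/ω_s² = 17/70
Coupling ω_s² = ω_c¹ ⇒ overall = 17/59 × 17/70 = 289/4130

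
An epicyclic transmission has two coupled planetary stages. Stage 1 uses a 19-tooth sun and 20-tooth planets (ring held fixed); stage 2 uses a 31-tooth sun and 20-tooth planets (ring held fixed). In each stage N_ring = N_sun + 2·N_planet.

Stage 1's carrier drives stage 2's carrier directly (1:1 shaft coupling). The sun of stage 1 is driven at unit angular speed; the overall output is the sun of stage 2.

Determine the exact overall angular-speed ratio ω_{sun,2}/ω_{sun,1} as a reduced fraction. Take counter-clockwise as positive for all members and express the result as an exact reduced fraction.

323/403

Stage 1: N_ring = 19 + 2·20 = 59
Stage 1: 19(ω_s−ω_c) = −59(ω_r−ω_c),  ω_r=0, ω_s=1
Stage 1: 19(1−ω_c) = −59(0−ω_c)  ⇒  78ω_c = 19  ⇒  ω_c = 19/78
  ⇒ ω_c¹/ω_s¹ = 19/78
Stage 2: N_ring = 31 + 2·20 = 71
Stage 2: 31(ω_s−ω_c) = −71(ω_r−ω_c),  ω_r=0, ω_c=1
Stage 2: ω_s = 1 − (71/31)(0−1) = 102/31
  ⇒ ω_s²/ω_c² = 102/31
Coupling ω_c² = ω_c¹ ⇒ overall = 19/78 × 102/31 = 323/403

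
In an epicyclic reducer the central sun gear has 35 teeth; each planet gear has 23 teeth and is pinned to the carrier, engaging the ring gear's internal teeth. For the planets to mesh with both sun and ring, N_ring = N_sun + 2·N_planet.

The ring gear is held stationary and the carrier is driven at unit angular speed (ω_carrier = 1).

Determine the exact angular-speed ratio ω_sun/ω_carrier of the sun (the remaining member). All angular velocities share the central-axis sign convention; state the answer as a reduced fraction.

116/35

N_ring = 35 + 2·23 = 81
35(ω_s−ω_c) = −81(ω_r−ω_c),  ω_r=0, ω_c=1
ω_s = 1 − (81/35)(0−1) = 116/35
ω_s/ω_c = 116/35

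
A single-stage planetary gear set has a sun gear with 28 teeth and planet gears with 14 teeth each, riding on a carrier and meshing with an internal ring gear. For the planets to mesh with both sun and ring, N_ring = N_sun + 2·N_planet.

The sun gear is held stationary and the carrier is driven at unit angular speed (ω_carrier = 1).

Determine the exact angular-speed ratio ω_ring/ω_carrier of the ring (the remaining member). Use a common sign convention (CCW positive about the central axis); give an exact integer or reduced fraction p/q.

N_ring = 28 + 2·14 = 56
28(ω_s−ω_c) = −56(ω_r−ω_c),  ω_s=0, ω_c=1
ω_r = 1 − (28/56)(0−1) = 3/2
ω_r/ω_c = 3/2

3/2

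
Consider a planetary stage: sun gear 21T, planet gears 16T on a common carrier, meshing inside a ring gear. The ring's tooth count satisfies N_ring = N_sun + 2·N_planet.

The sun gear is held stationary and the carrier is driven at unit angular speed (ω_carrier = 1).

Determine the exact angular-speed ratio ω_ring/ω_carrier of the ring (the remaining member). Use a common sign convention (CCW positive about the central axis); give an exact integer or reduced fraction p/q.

74/53

N_ring = 21 + 2·16 = 53
21(ω_s−ω_c) = −53(ω_r−ω_c),  ω_s=0, ω_c=1
ω_r = 1 − (21/53)(0−1) = 74/53
ω_r/ω_c = 74/53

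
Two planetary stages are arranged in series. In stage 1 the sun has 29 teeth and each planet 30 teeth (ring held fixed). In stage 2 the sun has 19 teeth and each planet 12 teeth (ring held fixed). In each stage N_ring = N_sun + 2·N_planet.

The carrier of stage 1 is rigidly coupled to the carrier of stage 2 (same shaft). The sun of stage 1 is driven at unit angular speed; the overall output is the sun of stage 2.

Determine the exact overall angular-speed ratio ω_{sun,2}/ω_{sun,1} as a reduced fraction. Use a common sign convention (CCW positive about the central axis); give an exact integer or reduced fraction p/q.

899/1121

Stage 1: N_ring = 29 + 2·30 = 89
Stage 1: 29(ω_s−ω_c) = −89(ω_r−ω_c),  ω_r=0, ω_s=1
Stage 1: 29(1−ω_c) = −89(0−ω_c)  ⇒  118ω_c = 29  ⇒  ω_c = 29/118
  ⇒ ω_c¹/ω_s¹ = 29/118
Stage 2: N_ring = 19 + 2·12 = 43
Stage 2: 19(ω_s−ω_c) = −43(ω_r−ω_c),  ω_r=0, ω_c=1
Stage 2: ω_s = 1 − (43/19)(0−1) = 62/19
  ⇒ ω_s²/ω_c² = 62/19
Coupling ω_c² = ω_c¹ ⇒ overall = 29/118 × 62/19 = 899/1121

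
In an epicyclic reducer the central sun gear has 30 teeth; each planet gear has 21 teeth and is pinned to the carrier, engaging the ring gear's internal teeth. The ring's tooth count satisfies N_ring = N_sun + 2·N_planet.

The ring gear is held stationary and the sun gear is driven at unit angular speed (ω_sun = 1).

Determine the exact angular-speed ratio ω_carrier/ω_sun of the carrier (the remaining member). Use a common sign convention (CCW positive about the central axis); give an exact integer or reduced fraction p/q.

5/17

N_ring = 30 + 2·21 = 72
30(ω_s−ω_c) = −72(ω_r−ω_c),  ω_r=0, ω_s=1
30(1−ω_c) = −72(0−ω_c)  ⇒  102ω_c = 30  ⇒  ω_c = 5/17
ω_c/ω_s = 5/17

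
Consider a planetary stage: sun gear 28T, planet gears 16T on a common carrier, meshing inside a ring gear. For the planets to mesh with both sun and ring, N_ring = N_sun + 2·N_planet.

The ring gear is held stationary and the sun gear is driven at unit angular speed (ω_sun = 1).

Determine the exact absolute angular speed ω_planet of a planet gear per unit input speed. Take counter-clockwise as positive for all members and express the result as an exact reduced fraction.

N_ring = 28 + 2·16 = 60
28(ω_s−ω_c) = −60(ω_r−ω_c),  ω_r=0, ω_s=1
28(1−ω_c) = −60(0−ω_c)  ⇒  88ω_c = 28  ⇒  ω_c = 7/22
sun–planet: 28·(1−7/22) = −16·(ω_p−ω_c)  ⇒  ω_p−ω_c = −(28/16)·(15/22) = -105/88
ω_p = 7/22 − 105/88 = -7/8

-7/8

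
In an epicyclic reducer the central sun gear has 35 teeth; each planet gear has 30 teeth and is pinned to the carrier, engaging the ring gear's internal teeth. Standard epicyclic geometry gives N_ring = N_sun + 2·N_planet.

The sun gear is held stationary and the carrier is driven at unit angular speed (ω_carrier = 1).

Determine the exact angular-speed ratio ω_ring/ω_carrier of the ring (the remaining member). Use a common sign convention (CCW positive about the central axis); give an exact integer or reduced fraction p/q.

N_ring = 35 + 2·30 = 95
35(ω_s−ω_c) = −95(ω_r−ω_c),  ω_s=0, ω_c=1
ω_r = 1 − (35/95)(0−1) = 26/19
ω_r/ω_c = 26/19

26/19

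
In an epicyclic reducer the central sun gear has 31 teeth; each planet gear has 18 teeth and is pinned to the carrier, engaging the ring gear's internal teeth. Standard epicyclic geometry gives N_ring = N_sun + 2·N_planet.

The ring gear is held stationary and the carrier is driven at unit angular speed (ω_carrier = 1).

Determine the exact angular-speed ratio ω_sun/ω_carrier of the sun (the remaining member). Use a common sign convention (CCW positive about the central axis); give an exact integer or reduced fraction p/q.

98/31

N_ring = 31 + 2·18 = 67
31(ω_s−ω_c) = −67(ω_r−ω_c),  ω_r=0, ω_c=1
ω_s = 1 − (67/31)(0−1) = 98/31
ω_s/ω_c = 98/31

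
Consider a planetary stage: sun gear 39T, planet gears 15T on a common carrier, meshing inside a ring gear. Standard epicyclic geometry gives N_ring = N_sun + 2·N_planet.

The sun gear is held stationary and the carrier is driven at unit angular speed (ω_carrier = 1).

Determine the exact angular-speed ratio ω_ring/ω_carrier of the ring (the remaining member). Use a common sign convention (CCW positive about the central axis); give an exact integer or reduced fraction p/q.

N_ring = 39 + 2·15 = 69
39(ω_s−ω_c) = −69(ω_r−ω_c),  ω_s=0, ω_c=1
ω_r = 1 − (39/69)(0−1) = 36/23
ω_r/ω_c = 36/23

36/23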